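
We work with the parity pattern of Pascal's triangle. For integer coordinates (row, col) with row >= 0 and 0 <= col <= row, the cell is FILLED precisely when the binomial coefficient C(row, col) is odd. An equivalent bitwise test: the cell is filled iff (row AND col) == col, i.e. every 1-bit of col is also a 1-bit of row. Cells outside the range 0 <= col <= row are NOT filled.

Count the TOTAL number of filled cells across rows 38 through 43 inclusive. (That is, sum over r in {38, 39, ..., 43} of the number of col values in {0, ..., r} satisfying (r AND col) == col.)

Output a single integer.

r38=100110 pc3: +8 =8
r39=100111 pc4: +16 =24
r40=101000 pc2: +4 =28
r41=101001 pc3: +8 =36
r42=101010 pc3: +8 =44
r43=101011 pc4: +16 =60

Answer: 60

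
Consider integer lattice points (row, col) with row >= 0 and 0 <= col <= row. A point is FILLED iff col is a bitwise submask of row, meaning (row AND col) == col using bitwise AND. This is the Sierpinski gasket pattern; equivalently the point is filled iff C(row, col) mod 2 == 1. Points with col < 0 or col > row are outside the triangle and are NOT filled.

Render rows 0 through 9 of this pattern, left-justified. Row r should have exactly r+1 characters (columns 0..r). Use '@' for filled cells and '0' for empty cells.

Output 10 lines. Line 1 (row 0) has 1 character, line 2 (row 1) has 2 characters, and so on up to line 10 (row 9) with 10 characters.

Answer: @
@@
@0@
@@@@
@000@
@@00@@
@0@0@0@
@@@@@@@@
@0000000@
@@000000@@

Derivation:
r0=0: @
r1=1: @@
r2=10: @0@
r3=11: @@@@
r4=100: @000@
r5=101: @@00@@
r6=110: @0@0@0@
r7=111: @@@@@@@@
r8=1000: @0000000@
r9=1001: @@000000@@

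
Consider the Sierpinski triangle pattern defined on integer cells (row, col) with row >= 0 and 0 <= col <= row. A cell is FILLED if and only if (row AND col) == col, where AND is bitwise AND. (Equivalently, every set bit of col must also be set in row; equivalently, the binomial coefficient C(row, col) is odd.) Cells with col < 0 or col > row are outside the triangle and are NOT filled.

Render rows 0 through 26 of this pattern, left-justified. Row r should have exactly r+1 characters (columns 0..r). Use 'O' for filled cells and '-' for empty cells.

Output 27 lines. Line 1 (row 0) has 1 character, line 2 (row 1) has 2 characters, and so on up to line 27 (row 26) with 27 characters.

r0=0: O
r1=1: OO
r2=10: O-O
r3=11: OOOO
r4=100: O---O
r5=101: OO--OO
r6=110: O-O-O-O
r7=111: OOOOOOOO
r8=1000: O-------O
r9=1001: OO------OO
r10=1010: O-O-----O-O
r11=1011: OOOO----OOOO
r12=1100: O---O---O---O
r13=1101: OO--OO--OO--OO
r14=1110: O-O-O-O-O-O-O-O
r15=1111: OOOOOOOOOOOOOOOO
r16=10000: O---------------O
r17=10001: OO--------------OO
r18=10010: O-O-------------O-O
r19=10011: OOOO------------OOOO
r20=10100: O---O-----------O---O
r21=10101: OO--OO----------OO--OO
r22=10110: O-O-O-O---------O-O-O-O
r23=10111: OOOOOOOO--------OOOOOOOO
r24=11000: O-------O-------O-------O
r25=11001: OO------OO------OO------OO
r26=11010: O-O-----O-O-----O-O-----O-O

Answer: O
OO
O-O
OOOO
O---O
OO--OO
O-O-O-O
OOOOOOOO
O-------O
OO------OO
O-O-----O-O
OOOO----OOOO
O---O---O---O
OO--OO--OO--OO
O-O-O-O-O-O-O-O
OOOOOOOOOOOOOOOO
O---------------O
OO--------------OO
O-O-------------O-O
OOOO------------OOOO
O---O-----------O---O
OO--OO----------OO--OO
O-O-O-O---------O-O-O-O
OOOOOOOO--------OOOOOOOO
O-------O-------O-------O
OO------OO------OO------OO
O-O-----O-O-----O-O-----O-O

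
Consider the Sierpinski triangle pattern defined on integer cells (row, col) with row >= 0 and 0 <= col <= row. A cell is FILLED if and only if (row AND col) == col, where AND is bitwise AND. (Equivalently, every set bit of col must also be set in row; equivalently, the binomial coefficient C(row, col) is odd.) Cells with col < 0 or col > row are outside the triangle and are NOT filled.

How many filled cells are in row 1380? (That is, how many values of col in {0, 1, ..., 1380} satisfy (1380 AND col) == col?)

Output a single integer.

1380 in binary = 10101100100
popcount(1380) = number of 1-bits in 10101100100 = 5
A col c satisfies (1380 AND c) == c iff every set bit of c is also set in 1380; each of the 5 set bits of 1380 can independently be on or off in c.
count = 2^5 = 32

Answer: 32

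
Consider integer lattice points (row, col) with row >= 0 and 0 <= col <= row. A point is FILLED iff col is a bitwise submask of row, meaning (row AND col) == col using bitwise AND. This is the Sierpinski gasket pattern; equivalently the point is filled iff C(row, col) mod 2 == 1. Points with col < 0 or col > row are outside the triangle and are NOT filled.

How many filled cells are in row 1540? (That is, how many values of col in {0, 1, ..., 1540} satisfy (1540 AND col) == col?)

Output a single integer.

Answer: 8

Derivation:
1540 in binary = 11000000100
popcount(1540) = number of 1-bits in 11000000100 = 3
A col c satisfies (1540 AND c) == c iff every set bit of c is also set in 1540; each of the 3 set bits of 1540 can independently be on or off in c.
count = 2^3 = 8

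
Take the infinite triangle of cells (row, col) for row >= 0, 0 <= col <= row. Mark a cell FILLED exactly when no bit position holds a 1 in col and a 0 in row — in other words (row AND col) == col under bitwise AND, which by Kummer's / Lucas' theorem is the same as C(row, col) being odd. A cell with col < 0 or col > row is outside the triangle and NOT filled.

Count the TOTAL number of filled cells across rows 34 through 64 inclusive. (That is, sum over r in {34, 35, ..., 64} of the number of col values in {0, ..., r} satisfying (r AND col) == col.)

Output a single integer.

r34=100010 pc2: +4 =4
r35=100011 pc3: +8 =12
r36=100100 pc2: +4 =16
r37=100101 pc3: +8 =24
r38=100110 pc3: +8 =32
r39=100111 pc4: +16 =48
r40=101000 pc2: +4 =52
r41=101001 pc3: +8 =60
r42=101010 pc3: +8 =68
r43=101011 pc4: +16 =84
r44=101100 pc3: +8 =92
r45=101101 pc4: +16 =108
r46=101110 pc4: +16 =124
r47=101111 pc5: +32 =156
r48=110000 pc2: +4 =160
r49=110001 pc3: +8 =168
r50=110010 pc3: +8 =176
r51=110011 pc4: +16 =192
r52=110100 pc3: +8 =200
r53=110101 pc4: +16 =216
r54=110110 pc4: +16 =232
r55=110111 pc5: +32 =264
r56=111000 pc3: +8 =272
r57=111001 pc4: +16 =288
r58=111010 pc4: +16 =304
r59=111011 pc5: +32 =336
r60=111100 pc4: +16 =352
r61=111101 pc5: +32 =384
r62=111110 pc5: +32 =416
r63=111111 pc6: +64 =480
r64=1000000 pc1: +2 =482

Answer: 482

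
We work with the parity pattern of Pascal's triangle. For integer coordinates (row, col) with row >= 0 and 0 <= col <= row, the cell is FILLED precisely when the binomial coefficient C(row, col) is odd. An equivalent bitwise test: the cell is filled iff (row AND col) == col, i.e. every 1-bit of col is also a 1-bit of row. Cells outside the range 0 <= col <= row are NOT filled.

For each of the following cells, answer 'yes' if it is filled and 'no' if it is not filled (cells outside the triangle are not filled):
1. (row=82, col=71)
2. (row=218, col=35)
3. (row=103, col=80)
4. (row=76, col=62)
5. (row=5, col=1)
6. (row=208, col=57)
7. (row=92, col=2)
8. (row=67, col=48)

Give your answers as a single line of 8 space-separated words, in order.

(82,71): row=0b1010010, col=0b1000111, row AND col = 0b1000010 = 66; 66 != 71 -> empty
(218,35): row=0b11011010, col=0b100011, row AND col = 0b10 = 2; 2 != 35 -> empty
(103,80): row=0b1100111, col=0b1010000, row AND col = 0b1000000 = 64; 64 != 80 -> empty
(76,62): row=0b1001100, col=0b111110, row AND col = 0b1100 = 12; 12 != 62 -> empty
(5,1): row=0b101, col=0b1, row AND col = 0b1 = 1; 1 == 1 -> filled
(208,57): row=0b11010000, col=0b111001, row AND col = 0b10000 = 16; 16 != 57 -> empty
(92,2): row=0b1011100, col=0b10, row AND col = 0b0 = 0; 0 != 2 -> empty
(67,48): row=0b1000011, col=0b110000, row AND col = 0b0 = 0; 0 != 48 -> empty

Answer: no no no no yes no no no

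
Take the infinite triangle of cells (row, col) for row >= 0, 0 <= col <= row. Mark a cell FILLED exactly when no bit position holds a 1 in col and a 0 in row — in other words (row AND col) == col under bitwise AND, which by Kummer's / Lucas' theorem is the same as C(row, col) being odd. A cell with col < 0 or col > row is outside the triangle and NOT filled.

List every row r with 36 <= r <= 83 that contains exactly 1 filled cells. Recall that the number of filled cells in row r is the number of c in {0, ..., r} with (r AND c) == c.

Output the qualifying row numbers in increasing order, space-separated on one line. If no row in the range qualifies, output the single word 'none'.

Answer: none

Derivation:
Row r has 2^popcount(r) filled cells, so we need popcount(r) = log2(1) = 0.
Scan r = 36..83 and keep those with exactly 0 one-bits:
r=36=100100 popcount=2 -> skip
r=37=100101 popcount=3 -> skip
r=38=100110 popcount=3 -> skip
r=39=100111 popcount=4 -> skip
r=40=101000 popcount=2 -> skip
r=41=101001 popcount=3 -> skip
r=42=101010 popcount=3 -> skip
r=43=101011 popcount=4 -> skip
r=44=101100 popcount=3 -> skip
r=45=101101 popcount=4 -> skip
r=46=101110 popcount=4 -> skip
r=47=101111 popcount=5 -> skip
r=48=110000 popcount=2 -> skip
r=49=110001 popcount=3 -> skip
r=50=110010 popcount=3 -> skip
r=51=110011 popcount=4 -> skip
r=52=110100 popcount=3 -> skip
r=53=110101 popcount=4 -> skip
r=54=110110 popcount=4 -> skip
r=55=110111 popcount=5 -> skip
r=56=111000 popcount=3 -> skip
r=57=111001 popcount=4 -> skip
r=58=111010 popcount=4 -> skip
r=59=111011 popcount=5 -> skip
r=60=111100 popcount=4 -> skip
r=61=111101 popcount=5 -> skip
r=62=111110 popcount=5 -> skip
r=63=111111 popcount=6 -> skip
r=64=1000000 popcount=1 -> skip
r=65=1000001 popcount=2 -> skip
r=66=1000010 popcount=2 -> skip
r=67=1000011 popcount=3 -> skip
r=68=1000100 popcount=2 -> skip
r=69=1000101 popcount=3 -> skip
r=70=1000110 popcount=3 -> skip
r=71=1000111 popcount=4 -> skip
r=72=1001000 popcount=2 -> skip
r=73=1001001 popcount=3 -> skip
r=74=1001010 popcount=3 -> skip
r=75=1001011 popcount=4 -> skip
r=76=1001100 popcount=3 -> skip
r=77=1001101 popcount=4 -> skip
r=78=1001110 popcount=4 -> skip
r=79=1001111 popcount=5 -> skip
r=80=1010000 popcount=2 -> skip
r=81=1010001 popcount=3 -> skip
r=82=1010010 popcount=3 -> skip
r=83=1010011 popcount=4 -> skip
Kept rows: none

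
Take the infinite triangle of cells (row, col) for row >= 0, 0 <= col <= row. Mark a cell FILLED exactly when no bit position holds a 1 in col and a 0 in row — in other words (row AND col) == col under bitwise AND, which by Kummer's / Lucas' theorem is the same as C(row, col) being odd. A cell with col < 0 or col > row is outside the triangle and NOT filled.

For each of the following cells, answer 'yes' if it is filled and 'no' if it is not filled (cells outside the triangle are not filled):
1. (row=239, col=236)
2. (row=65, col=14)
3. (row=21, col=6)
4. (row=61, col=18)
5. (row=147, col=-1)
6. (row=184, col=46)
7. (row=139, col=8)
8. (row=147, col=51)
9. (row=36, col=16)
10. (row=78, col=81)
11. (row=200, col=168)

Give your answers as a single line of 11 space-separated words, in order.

(239,236): row=0b11101111, col=0b11101100, row AND col = 0b11101100 = 236; 236 == 236 -> filled
(65,14): row=0b1000001, col=0b1110, row AND col = 0b0 = 0; 0 != 14 -> empty
(21,6): row=0b10101, col=0b110, row AND col = 0b100 = 4; 4 != 6 -> empty
(61,18): row=0b111101, col=0b10010, row AND col = 0b10000 = 16; 16 != 18 -> empty
(147,-1): col outside [0, 147] -> not filled
(184,46): row=0b10111000, col=0b101110, row AND col = 0b101000 = 40; 40 != 46 -> empty
(139,8): row=0b10001011, col=0b1000, row AND col = 0b1000 = 8; 8 == 8 -> filled
(147,51): row=0b10010011, col=0b110011, row AND col = 0b10011 = 19; 19 != 51 -> empty
(36,16): row=0b100100, col=0b10000, row AND col = 0b0 = 0; 0 != 16 -> empty
(78,81): col outside [0, 78] -> not filled
(200,168): row=0b11001000, col=0b10101000, row AND col = 0b10001000 = 136; 136 != 168 -> empty

Answer: yes no no no no no yes no no no no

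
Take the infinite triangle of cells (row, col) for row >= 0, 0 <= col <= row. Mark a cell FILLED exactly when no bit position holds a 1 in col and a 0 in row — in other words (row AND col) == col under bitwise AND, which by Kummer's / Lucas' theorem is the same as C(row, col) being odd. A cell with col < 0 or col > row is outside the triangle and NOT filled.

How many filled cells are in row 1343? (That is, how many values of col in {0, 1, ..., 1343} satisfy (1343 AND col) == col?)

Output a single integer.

1343 in binary = 10100111111
popcount(1343) = number of 1-bits in 10100111111 = 8
A col c satisfies (1343 AND c) == c iff every set bit of c is also set in 1343; each of the 8 set bits of 1343 can independently be on or off in c.
count = 2^8 = 256

Answer: 256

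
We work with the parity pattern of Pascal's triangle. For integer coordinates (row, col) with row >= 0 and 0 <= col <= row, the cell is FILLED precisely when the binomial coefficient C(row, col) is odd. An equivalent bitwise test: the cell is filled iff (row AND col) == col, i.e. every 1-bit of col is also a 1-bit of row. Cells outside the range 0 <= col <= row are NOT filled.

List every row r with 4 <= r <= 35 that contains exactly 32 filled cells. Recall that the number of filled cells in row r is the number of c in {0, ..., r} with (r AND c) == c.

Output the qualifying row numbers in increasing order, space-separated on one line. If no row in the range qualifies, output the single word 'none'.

Answer: 31

Derivation:
Row r has 2^popcount(r) filled cells, so we need popcount(r) = log2(32) = 5.
Scan r = 4..35 and keep those with exactly 5 one-bits:
r=4=100 popcount=1 -> skip
r=5=101 popcount=2 -> skip
r=6=110 popcount=2 -> skip
r=7=111 popcount=3 -> skip
r=8=1000 popcount=1 -> skip
r=9=1001 popcount=2 -> skip
r=10=1010 popcount=2 -> skip
r=11=1011 popcount=3 -> skip
r=12=1100 popcount=2 -> skip
r=13=1101 popcount=3 -> skip
r=14=1110 popcount=3 -> skip
r=15=1111 popcount=4 -> skip
r=16=10000 popcount=1 -> skip
r=17=10001 popcount=2 -> skip
r=18=10010 popcount=2 -> skip
r=19=10011 popcount=3 -> skip
r=20=10100 popcount=2 -> skip
r=21=10101 popcount=3 -> skip
r=22=10110 popcount=3 -> skip
r=23=10111 popcount=4 -> skip
r=24=11000 popcount=2 -> skip
r=25=11001 popcount=3 -> skip
r=26=11010 popcount=3 -> skip
r=27=11011 popcount=4 -> skip
r=28=11100 popcount=3 -> skip
r=29=11101 popcount=4 -> skip
r=30=11110 popcount=4 -> skip
r=31=11111 popcount=5 -> KEEP
r=32=100000 popcount=1 -> skip
r=33=100001 popcount=2 -> skip
r=34=100010 popcount=2 -> skip
r=35=100011 popcount=3 -> skip
Kept rows: 31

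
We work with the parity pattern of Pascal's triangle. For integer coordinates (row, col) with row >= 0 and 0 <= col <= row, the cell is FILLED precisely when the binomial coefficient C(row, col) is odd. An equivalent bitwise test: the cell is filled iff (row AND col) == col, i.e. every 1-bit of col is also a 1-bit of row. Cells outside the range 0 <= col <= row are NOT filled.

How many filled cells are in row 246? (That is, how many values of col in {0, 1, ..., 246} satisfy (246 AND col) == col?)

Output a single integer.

246 in binary = 11110110
popcount(246) = number of 1-bits in 11110110 = 6
A col c satisfies (246 AND c) == c iff every set bit of c is also set in 246; each of the 6 set bits of 246 can independently be on or off in c.
count = 2^6 = 64

Answer: 64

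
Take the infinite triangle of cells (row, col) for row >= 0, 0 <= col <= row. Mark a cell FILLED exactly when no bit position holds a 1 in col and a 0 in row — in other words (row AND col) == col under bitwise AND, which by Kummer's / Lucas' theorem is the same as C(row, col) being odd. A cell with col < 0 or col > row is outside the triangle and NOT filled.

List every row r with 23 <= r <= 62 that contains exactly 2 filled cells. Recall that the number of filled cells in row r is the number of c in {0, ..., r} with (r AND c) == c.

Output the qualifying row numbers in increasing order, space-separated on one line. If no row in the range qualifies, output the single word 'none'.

Answer: 32

Derivation:
Row r has 2^popcount(r) filled cells, so we need popcount(r) = log2(2) = 1.
Scan r = 23..62 and keep those with exactly 1 one-bits:
r=23=10111 popcount=4 -> skip
r=24=11000 popcount=2 -> skip
r=25=11001 popcount=3 -> skip
r=26=11010 popcount=3 -> skip
r=27=11011 popcount=4 -> skip
r=28=11100 popcount=3 -> skip
r=29=11101 popcount=4 -> skip
r=30=11110 popcount=4 -> skip
r=31=11111 popcount=5 -> skip
r=32=100000 popcount=1 -> KEEP
r=33=100001 popcount=2 -> skip
r=34=100010 popcount=2 -> skip
r=35=100011 popcount=3 -> skip
r=36=100100 popcount=2 -> skip
r=37=100101 popcount=3 -> skip
r=38=100110 popcount=3 -> skip
r=39=100111 popcount=4 -> skip
r=40=101000 popcount=2 -> skip
r=41=101001 popcount=3 -> skip
r=42=101010 popcount=3 -> skip
r=43=101011 popcount=4 -> skip
r=44=101100 popcount=3 -> skip
r=45=101101 popcount=4 -> skip
r=46=101110 popcount=4 -> skip
r=47=101111 popcount=5 -> skip
r=48=110000 popcount=2 -> skip
r=49=110001 popcount=3 -> skip
r=50=110010 popcount=3 -> skip
r=51=110011 popcount=4 -> skip
r=52=110100 popcount=3 -> skip
r=53=110101 popcount=4 -> skip
r=54=110110 popcount=4 -> skip
r=55=110111 popcount=5 -> skip
r=56=111000 popcount=3 -> skip
r=57=111001 popcount=4 -> skip
r=58=111010 popcount=4 -> skip
r=59=111011 popcount=5 -> skip
r=60=111100 popcount=4 -> skip
r=61=111101 popcount=5 -> skip
r=62=111110 popcount=5 -> skip
Kept rows: 32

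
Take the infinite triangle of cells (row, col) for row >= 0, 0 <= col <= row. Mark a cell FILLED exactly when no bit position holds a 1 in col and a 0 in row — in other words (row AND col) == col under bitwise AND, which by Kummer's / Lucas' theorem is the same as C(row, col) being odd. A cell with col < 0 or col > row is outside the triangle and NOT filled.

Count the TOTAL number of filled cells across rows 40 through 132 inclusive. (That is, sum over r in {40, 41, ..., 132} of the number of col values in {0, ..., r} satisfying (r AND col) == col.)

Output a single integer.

Answer: 1912

Derivation:
r40=101000 pc2: +4 =4
r41=101001 pc3: +8 =12
r42=101010 pc3: +8 =20
r43=101011 pc4: +16 =36
r44=101100 pc3: +8 =44
r45=101101 pc4: +16 =60
r46=101110 pc4: +16 =76
r47=101111 pc5: +32 =108
r48=110000 pc2: +4 =112
r49=110001 pc3: +8 =120
r50=110010 pc3: +8 =128
r51=110011 pc4: +16 =144
r52=110100 pc3: +8 =152
r53=110101 pc4: +16 =168
r54=110110 pc4: +16 =184
r55=110111 pc5: +32 =216
r56=111000 pc3: +8 =224
r57=111001 pc4: +16 =240
r58=111010 pc4: +16 =256
r59=111011 pc5: +32 =288
r60=111100 pc4: +16 =304
r61=111101 pc5: +32 =336
r62=111110 pc5: +32 =368
r63=111111 pc6: +64 =432
r64=1000000 pc1: +2 =434
r65=1000001 pc2: +4 =438
r66=1000010 pc2: +4 =442
r67=1000011 pc3: +8 =450
r68=1000100 pc2: +4 =454
r69=1000101 pc3: +8 =462
r70=1000110 pc3: +8 =470
r71=1000111 pc4: +16 =486
r72=1001000 pc2: +4 =490
r73=1001001 pc3: +8 =498
r74=1001010 pc3: +8 =506
r75=1001011 pc4: +16 =522
r76=1001100 pc3: +8 =530
r77=1001101 pc4: +16 =546
r78=1001110 pc4: +16 =562
r79=1001111 pc5: +32 =594
r80=1010000 pc2: +4 =598
r81=1010001 pc3: +8 =606
r82=1010010 pc3: +8 =614
r83=1010011 pc4: +16 =630
r84=1010100 pc3: +8 =638
r85=1010101 pc4: +16 =654
r86=1010110 pc4: +16 =670
r87=1010111 pc5: +32 =702
r88=1011000 pc3: +8 =710
r89=1011001 pc4: +16 =726
r90=1011010 pc4: +16 =742
r91=1011011 pc5: +32 =774
r92=1011100 pc4: +16 =790
r93=1011101 pc5: +32 =822
r94=1011110 pc5: +32 =854
r95=1011111 pc6: +64 =918
r96=1100000 pc2: +4 =922
r97=1100001 pc3: +8 =930
r98=1100010 pc3: +8 =938
r99=1100011 pc4: +16 =954
r100=1100100 pc3: +8 =962
r101=1100101 pc4: +16 =978
r102=1100110 pc4: +16 =994
r103=1100111 pc5: +32 =1026
r104=1101000 pc3: +8 =1034
r105=1101001 pc4: +16 =1050
r106=1101010 pc4: +16 =1066
r107=1101011 pc5: +32 =1098
r108=1101100 pc4: +16 =1114
r109=1101101 pc5: +32 =1146
r110=1101110 pc5: +32 =1178
r111=1101111 pc6: +64 =1242
r112=1110000 pc3: +8 =1250
r113=1110001 pc4: +16 =1266
r114=1110010 pc4: +16 =1282
r115=1110011 pc5: +32 =1314
r116=1110100 pc4: +16 =1330
r117=1110101 pc5: +32 =1362
r118=1110110 pc5: +32 =1394
r119=1110111 pc6: +64 =1458
r120=1111000 pc4: +16 =1474
r121=1111001 pc5: +32 =1506
r122=1111010 pc5: +32 =1538
r123=1111011 pc6: +64 =1602
r124=1111100 pc5: +32 =1634
r125=1111101 pc6: +64 =1698
r126=1111110 pc6: +64 =1762
r127=1111111 pc7: +128 =1890
r128=10000000 pc1: +2 =1892
r129=10000001 pc2: +4 =1896
r130=10000010 pc2: +4 =1900
r131=10000011 pc3: +8 =1908
r132=10000100 pc2: +4 =1912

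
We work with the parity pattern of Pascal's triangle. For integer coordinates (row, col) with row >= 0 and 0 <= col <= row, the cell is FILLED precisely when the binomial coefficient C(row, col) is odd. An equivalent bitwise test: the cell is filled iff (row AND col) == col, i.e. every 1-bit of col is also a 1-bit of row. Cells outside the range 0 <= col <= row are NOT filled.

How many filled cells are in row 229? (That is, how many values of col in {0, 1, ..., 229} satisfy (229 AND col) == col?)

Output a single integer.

Answer: 32

Derivation:
229 in binary = 11100101
popcount(229) = number of 1-bits in 11100101 = 5
A col c satisfies (229 AND c) == c iff every set bit of c is also set in 229; each of the 5 set bits of 229 can independently be on or off in c.
count = 2^5 = 32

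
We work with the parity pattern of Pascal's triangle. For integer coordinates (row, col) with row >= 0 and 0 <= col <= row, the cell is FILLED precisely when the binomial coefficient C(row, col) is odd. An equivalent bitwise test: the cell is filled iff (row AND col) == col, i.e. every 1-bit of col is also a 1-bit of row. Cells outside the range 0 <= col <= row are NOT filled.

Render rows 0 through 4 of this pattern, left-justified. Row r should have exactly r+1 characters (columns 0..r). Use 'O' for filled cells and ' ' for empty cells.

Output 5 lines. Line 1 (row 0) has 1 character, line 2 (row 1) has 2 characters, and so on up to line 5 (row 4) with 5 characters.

r0=0: O
r1=1: OO
r2=10: O O
r3=11: OOOO
r4=100: O   O

Answer: O
OO
O O
OOOO
O   O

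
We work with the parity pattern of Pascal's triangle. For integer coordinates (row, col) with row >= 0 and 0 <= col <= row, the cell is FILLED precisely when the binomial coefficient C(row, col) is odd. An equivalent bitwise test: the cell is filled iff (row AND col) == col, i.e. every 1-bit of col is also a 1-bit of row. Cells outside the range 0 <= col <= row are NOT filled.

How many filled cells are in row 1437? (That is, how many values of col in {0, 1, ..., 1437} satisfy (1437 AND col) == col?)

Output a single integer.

Answer: 128

Derivation:
1437 in binary = 10110011101
popcount(1437) = number of 1-bits in 10110011101 = 7
A col c satisfies (1437 AND c) == c iff every set bit of c is also set in 1437; each of the 7 set bits of 1437 can independently be on or off in c.
count = 2^7 = 128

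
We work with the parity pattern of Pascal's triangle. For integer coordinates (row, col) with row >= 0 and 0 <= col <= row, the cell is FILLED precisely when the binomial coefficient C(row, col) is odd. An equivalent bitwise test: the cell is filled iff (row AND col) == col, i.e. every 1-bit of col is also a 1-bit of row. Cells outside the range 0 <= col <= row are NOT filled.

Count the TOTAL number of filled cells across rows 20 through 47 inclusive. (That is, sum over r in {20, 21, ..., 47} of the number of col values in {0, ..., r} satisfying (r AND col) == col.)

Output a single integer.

Answer: 306

Derivation:
r20=10100 pc2: +4 =4
r21=10101 pc3: +8 =12
r22=10110 pc3: +8 =20
r23=10111 pc4: +16 =36
r24=11000 pc2: +4 =40
r25=11001 pc3: +8 =48
r26=11010 pc3: +8 =56
r27=11011 pc4: +16 =72
r28=11100 pc3: +8 =80
r29=11101 pc4: +16 =96
r30=11110 pc4: +16 =112
r31=11111 pc5: +32 =144
r32=100000 pc1: +2 =146
r33=100001 pc2: +4 =150
r34=100010 pc2: +4 =154
r35=100011 pc3: +8 =162
r36=100100 pc2: +4 =166
r37=100101 pc3: +8 =174
r38=100110 pc3: +8 =182
r39=100111 pc4: +16 =198
r40=101000 pc2: +4 =202
r41=101001 pc3: +8 =210
r42=101010 pc3: +8 =218
r43=101011 pc4: +16 =234
r44=101100 pc3: +8 =242
r45=101101 pc4: +16 =258
r46=101110 pc4: +16 =274
r47=101111 pc5: +32 =306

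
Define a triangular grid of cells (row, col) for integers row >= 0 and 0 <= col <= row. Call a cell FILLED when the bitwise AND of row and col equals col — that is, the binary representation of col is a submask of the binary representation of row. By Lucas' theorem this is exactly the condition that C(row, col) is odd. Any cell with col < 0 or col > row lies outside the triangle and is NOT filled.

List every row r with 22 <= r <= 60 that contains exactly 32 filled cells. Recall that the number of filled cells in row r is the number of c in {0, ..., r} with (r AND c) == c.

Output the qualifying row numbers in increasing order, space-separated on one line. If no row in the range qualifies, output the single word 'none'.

Row r has 2^popcount(r) filled cells, so we need popcount(r) = log2(32) = 5.
Scan r = 22..60 and keep those with exactly 5 one-bits:
r=22=10110 popcount=3 -> skip
r=23=10111 popcount=4 -> skip
r=24=11000 popcount=2 -> skip
r=25=11001 popcount=3 -> skip
r=26=11010 popcount=3 -> skip
r=27=11011 popcount=4 -> skip
r=28=11100 popcount=3 -> skip
r=29=11101 popcount=4 -> skip
r=30=11110 popcount=4 -> skip
r=31=11111 popcount=5 -> KEEP
r=32=100000 popcount=1 -> skip
r=33=100001 popcount=2 -> skip
r=34=100010 popcount=2 -> skip
r=35=100011 popcount=3 -> skip
r=36=100100 popcount=2 -> skip
r=37=100101 popcount=3 -> skip
r=38=100110 popcount=3 -> skip
r=39=100111 popcount=4 -> skip
r=40=101000 popcount=2 -> skip
r=41=101001 popcount=3 -> skip
r=42=101010 popcount=3 -> skip
r=43=101011 popcount=4 -> skip
r=44=101100 popcount=3 -> skip
r=45=101101 popcount=4 -> skip
r=46=101110 popcount=4 -> skip
r=47=101111 popcount=5 -> KEEP
r=48=110000 popcount=2 -> skip
r=49=110001 popcount=3 -> skip
r=50=110010 popcount=3 -> skip
r=51=110011 popcount=4 -> skip
r=52=110100 popcount=3 -> skip
r=53=110101 popcount=4 -> skip
r=54=110110 popcount=4 -> skip
r=55=110111 popcount=5 -> KEEP
r=56=111000 popcount=3 -> skip
r=57=111001 popcount=4 -> skip
r=58=111010 popcount=4 -> skip
r=59=111011 popcount=5 -> KEEP
r=60=111100 popcount=4 -> skip
Kept rows: 31 47 55 59

Answer: 31 47 55 59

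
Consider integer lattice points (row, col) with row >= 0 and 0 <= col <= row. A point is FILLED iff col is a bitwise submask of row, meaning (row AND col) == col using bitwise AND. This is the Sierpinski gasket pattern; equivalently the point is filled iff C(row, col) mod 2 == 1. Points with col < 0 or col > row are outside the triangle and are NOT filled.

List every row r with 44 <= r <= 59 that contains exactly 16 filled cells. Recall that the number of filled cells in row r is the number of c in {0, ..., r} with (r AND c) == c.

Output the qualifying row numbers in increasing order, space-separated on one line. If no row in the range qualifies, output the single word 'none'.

Row r has 2^popcount(r) filled cells, so we need popcount(r) = log2(16) = 4.
Scan r = 44..59 and keep those with exactly 4 one-bits:
r=44=101100 popcount=3 -> skip
r=45=101101 popcount=4 -> KEEP
r=46=101110 popcount=4 -> KEEP
r=47=101111 popcount=5 -> skip
r=48=110000 popcount=2 -> skip
r=49=110001 popcount=3 -> skip
r=50=110010 popcount=3 -> skip
r=51=110011 popcount=4 -> KEEP
r=52=110100 popcount=3 -> skip
r=53=110101 popcount=4 -> KEEP
r=54=110110 popcount=4 -> KEEP
r=55=110111 popcount=5 -> skip
r=56=111000 popcount=3 -> skip
r=57=111001 popcount=4 -> KEEP
r=58=111010 popcount=4 -> KEEP
r=59=111011 popcount=5 -> skip
Kept rows: 45 46 51 53 54 57 58

Answer: 45 46 51 53 54 57 58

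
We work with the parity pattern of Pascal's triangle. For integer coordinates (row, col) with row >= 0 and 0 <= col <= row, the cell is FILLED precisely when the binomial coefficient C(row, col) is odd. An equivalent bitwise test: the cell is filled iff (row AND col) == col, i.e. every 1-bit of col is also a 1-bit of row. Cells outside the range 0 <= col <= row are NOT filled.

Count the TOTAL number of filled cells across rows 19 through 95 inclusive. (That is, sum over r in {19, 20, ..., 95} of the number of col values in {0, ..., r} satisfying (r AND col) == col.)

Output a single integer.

Answer: 1124

Derivation:
r19=10011 pc3: +8 =8
r20=10100 pc2: +4 =12
r21=10101 pc3: +8 =20
r22=10110 pc3: +8 =28
r23=10111 pc4: +16 =44
r24=11000 pc2: +4 =48
r25=11001 pc3: +8 =56
r26=11010 pc3: +8 =64
r27=11011 pc4: +16 =80
r28=11100 pc3: +8 =88
r29=11101 pc4: +16 =104
r30=11110 pc4: +16 =120
r31=11111 pc5: +32 =152
r32=100000 pc1: +2 =154
r33=100001 pc2: +4 =158
r34=100010 pc2: +4 =162
r35=100011 pc3: +8 =170
r36=100100 pc2: +4 =174
r37=100101 pc3: +8 =182
r38=100110 pc3: +8 =190
r39=100111 pc4: +16 =206
r40=101000 pc2: +4 =210
r41=101001 pc3: +8 =218
r42=101010 pc3: +8 =226
r43=101011 pc4: +16 =242
r44=101100 pc3: +8 =250
r45=101101 pc4: +16 =266
r46=101110 pc4: +16 =282
r47=101111 pc5: +32 =314
r48=110000 pc2: +4 =318
r49=110001 pc3: +8 =326
r50=110010 pc3: +8 =334
r51=110011 pc4: +16 =350
r52=110100 pc3: +8 =358
r53=110101 pc4: +16 =374
r54=110110 pc4: +16 =390
r55=110111 pc5: +32 =422
r56=111000 pc3: +8 =430
r57=111001 pc4: +16 =446
r58=111010 pc4: +16 =462
r59=111011 pc5: +32 =494
r60=111100 pc4: +16 =510
r61=111101 pc5: +32 =542
r62=111110 pc5: +32 =574
r63=111111 pc6: +64 =638
r64=1000000 pc1: +2 =640
r65=1000001 pc2: +4 =644
r66=1000010 pc2: +4 =648
r67=1000011 pc3: +8 =656
r68=1000100 pc2: +4 =660
r69=1000101 pc3: +8 =668
r70=1000110 pc3: +8 =676
r71=1000111 pc4: +16 =692
r72=1001000 pc2: +4 =696
r73=1001001 pc3: +8 =704
r74=1001010 pc3: +8 =712
r75=1001011 pc4: +16 =728
r76=1001100 pc3: +8 =736
r77=1001101 pc4: +16 =752
r78=1001110 pc4: +16 =768
r79=1001111 pc5: +32 =800
r80=1010000 pc2: +4 =804
r81=1010001 pc3: +8 =812
r82=1010010 pc3: +8 =820
r83=1010011 pc4: +16 =836
r84=1010100 pc3: +8 =844
r85=1010101 pc4: +16 =860
r86=1010110 pc4: +16 =876
r87=1010111 pc5: +32 =908
r88=1011000 pc3: +8 =916
r89=1011001 pc4: +16 =932
r90=1011010 pc4: +16 =948
r91=1011011 pc5: +32 =980
r92=1011100 pc4: +16 =996
r93=1011101 pc5: +32 =1028
r94=1011110 pc5: +32 =1060
r95=1011111 pc6: +64 =1124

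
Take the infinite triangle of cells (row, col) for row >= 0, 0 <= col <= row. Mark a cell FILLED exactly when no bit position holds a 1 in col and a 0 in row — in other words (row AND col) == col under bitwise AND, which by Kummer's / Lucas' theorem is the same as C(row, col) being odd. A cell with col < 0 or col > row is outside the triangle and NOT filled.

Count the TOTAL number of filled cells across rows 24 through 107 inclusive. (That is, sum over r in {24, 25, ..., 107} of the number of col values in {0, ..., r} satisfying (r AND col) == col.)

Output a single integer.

Answer: 1260

Derivation:
r24=11000 pc2: +4 =4
r25=11001 pc3: +8 =12
r26=11010 pc3: +8 =20
r27=11011 pc4: +16 =36
r28=11100 pc3: +8 =44
r29=11101 pc4: +16 =60
r30=11110 pc4: +16 =76
r31=11111 pc5: +32 =108
r32=100000 pc1: +2 =110
r33=100001 pc2: +4 =114
r34=100010 pc2: +4 =118
r35=100011 pc3: +8 =126
r36=100100 pc2: +4 =130
r37=100101 pc3: +8 =138
r38=100110 pc3: +8 =146
r39=100111 pc4: +16 =162
r40=101000 pc2: +4 =166
r41=101001 pc3: +8 =174
r42=101010 pc3: +8 =182
r43=101011 pc4: +16 =198
r44=101100 pc3: +8 =206
r45=101101 pc4: +16 =222
r46=101110 pc4: +16 =238
r47=101111 pc5: +32 =270
r48=110000 pc2: +4 =274
r49=110001 pc3: +8 =282
r50=110010 pc3: +8 =290
r51=110011 pc4: +16 =306
r52=110100 pc3: +8 =314
r53=110101 pc4: +16 =330
r54=110110 pc4: +16 =346
r55=110111 pc5: +32 =378
r56=111000 pc3: +8 =386
r57=111001 pc4: +16 =402
r58=111010 pc4: +16 =418
r59=111011 pc5: +32 =450
r60=111100 pc4: +16 =466
r61=111101 pc5: +32 =498
r62=111110 pc5: +32 =530
r63=111111 pc6: +64 =594
r64=1000000 pc1: +2 =596
r65=1000001 pc2: +4 =600
r66=1000010 pc2: +4 =604
r67=1000011 pc3: +8 =612
r68=1000100 pc2: +4 =616
r69=1000101 pc3: +8 =624
r70=1000110 pc3: +8 =632
r71=1000111 pc4: +16 =648
r72=1001000 pc2: +4 =652
r73=1001001 pc3: +8 =660
r74=1001010 pc3: +8 =668
r75=1001011 pc4: +16 =684
r76=1001100 pc3: +8 =692
r77=1001101 pc4: +16 =708
r78=1001110 pc4: +16 =724
r79=1001111 pc5: +32 =756
r80=1010000 pc2: +4 =760
r81=1010001 pc3: +8 =768
r82=1010010 pc3: +8 =776
r83=1010011 pc4: +16 =792
r84=1010100 pc3: +8 =800
r85=1010101 pc4: +16 =816
r86=1010110 pc4: +16 =832
r87=1010111 pc5: +32 =864
r88=1011000 pc3: +8 =872
r89=1011001 pc4: +16 =888
r90=1011010 pc4: +16 =904
r91=1011011 pc5: +32 =936
r92=1011100 pc4: +16 =952
r93=1011101 pc5: +32 =984
r94=1011110 pc5: +32 =1016
r95=1011111 pc6: +64 =1080
r96=1100000 pc2: +4 =1084
r97=1100001 pc3: +8 =1092
r98=1100010 pc3: +8 =1100
r99=1100011 pc4: +16 =1116
r100=1100100 pc3: +8 =1124
r101=1100101 pc4: +16 =1140
r102=1100110 pc4: +16 =1156
r103=1100111 pc5: +32 =1188
r104=1101000 pc3: +8 =1196
r105=1101001 pc4: +16 =1212
r106=1101010 pc4: +16 =1228
r107=1101011 pc5: +32 =1260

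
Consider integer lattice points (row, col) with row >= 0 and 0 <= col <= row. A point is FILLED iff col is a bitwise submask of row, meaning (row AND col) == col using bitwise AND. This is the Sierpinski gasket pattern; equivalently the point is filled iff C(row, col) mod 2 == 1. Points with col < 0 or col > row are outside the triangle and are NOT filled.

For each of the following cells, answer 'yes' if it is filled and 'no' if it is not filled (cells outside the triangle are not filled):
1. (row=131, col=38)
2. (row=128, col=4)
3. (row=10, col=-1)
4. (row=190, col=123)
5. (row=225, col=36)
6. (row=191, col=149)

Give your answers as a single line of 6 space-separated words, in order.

Answer: no no no no no yes

Derivation:
(131,38): row=0b10000011, col=0b100110, row AND col = 0b10 = 2; 2 != 38 -> empty
(128,4): row=0b10000000, col=0b100, row AND col = 0b0 = 0; 0 != 4 -> empty
(10,-1): col outside [0, 10] -> not filled
(190,123): row=0b10111110, col=0b1111011, row AND col = 0b111010 = 58; 58 != 123 -> empty
(225,36): row=0b11100001, col=0b100100, row AND col = 0b100000 = 32; 32 != 36 -> empty
(191,149): row=0b10111111, col=0b10010101, row AND col = 0b10010101 = 149; 149 == 149 -> filled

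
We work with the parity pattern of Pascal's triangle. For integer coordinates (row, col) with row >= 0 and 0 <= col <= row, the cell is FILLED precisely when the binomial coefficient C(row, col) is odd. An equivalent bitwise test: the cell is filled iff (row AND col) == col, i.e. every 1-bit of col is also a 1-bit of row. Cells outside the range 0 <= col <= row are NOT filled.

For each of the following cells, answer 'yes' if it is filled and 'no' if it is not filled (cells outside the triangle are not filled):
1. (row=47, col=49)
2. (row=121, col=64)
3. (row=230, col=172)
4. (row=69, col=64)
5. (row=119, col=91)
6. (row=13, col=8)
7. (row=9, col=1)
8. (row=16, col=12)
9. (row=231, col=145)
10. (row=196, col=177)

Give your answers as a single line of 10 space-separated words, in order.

Answer: no yes no yes no yes yes no no no

Derivation:
(47,49): col outside [0, 47] -> not filled
(121,64): row=0b1111001, col=0b1000000, row AND col = 0b1000000 = 64; 64 == 64 -> filled
(230,172): row=0b11100110, col=0b10101100, row AND col = 0b10100100 = 164; 164 != 172 -> empty
(69,64): row=0b1000101, col=0b1000000, row AND col = 0b1000000 = 64; 64 == 64 -> filled
(119,91): row=0b1110111, col=0b1011011, row AND col = 0b1010011 = 83; 83 != 91 -> empty
(13,8): row=0b1101, col=0b1000, row AND col = 0b1000 = 8; 8 == 8 -> filled
(9,1): row=0b1001, col=0b1, row AND col = 0b1 = 1; 1 == 1 -> filled
(16,12): row=0b10000, col=0b1100, row AND col = 0b0 = 0; 0 != 12 -> empty
(231,145): row=0b11100111, col=0b10010001, row AND col = 0b10000001 = 129; 129 != 145 -> empty
(196,177): row=0b11000100, col=0b10110001, row AND col = 0b10000000 = 128; 128 != 177 -> empty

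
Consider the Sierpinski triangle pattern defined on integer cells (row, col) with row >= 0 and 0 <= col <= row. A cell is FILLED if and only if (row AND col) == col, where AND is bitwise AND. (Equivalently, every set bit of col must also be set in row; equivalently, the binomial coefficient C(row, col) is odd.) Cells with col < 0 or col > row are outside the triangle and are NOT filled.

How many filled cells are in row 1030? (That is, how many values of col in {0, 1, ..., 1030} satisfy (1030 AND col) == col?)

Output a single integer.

Answer: 8

Derivation:
1030 in binary = 10000000110
popcount(1030) = number of 1-bits in 10000000110 = 3
A col c satisfies (1030 AND c) == c iff every set bit of c is also set in 1030; each of the 3 set bits of 1030 can independently be on or off in c.
count = 2^3 = 8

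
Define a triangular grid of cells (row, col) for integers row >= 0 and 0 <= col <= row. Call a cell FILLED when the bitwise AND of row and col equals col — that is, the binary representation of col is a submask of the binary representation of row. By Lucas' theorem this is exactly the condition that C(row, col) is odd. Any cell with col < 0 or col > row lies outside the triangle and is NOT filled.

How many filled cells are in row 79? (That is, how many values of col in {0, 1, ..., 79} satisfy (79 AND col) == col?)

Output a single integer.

79 in binary = 1001111
popcount(79) = number of 1-bits in 1001111 = 5
A col c satisfies (79 AND c) == c iff every set bit of c is also set in 79; each of the 5 set bits of 79 can independently be on or off in c.
count = 2^5 = 32

Answer: 32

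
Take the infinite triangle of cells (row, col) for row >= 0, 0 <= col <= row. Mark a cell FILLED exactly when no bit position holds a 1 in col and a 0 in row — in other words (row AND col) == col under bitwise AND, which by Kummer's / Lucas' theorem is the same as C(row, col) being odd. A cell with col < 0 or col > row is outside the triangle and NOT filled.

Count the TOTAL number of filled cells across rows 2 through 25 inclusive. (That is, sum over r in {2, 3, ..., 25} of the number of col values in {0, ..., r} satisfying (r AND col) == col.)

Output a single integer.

Answer: 144

Derivation:
r2=10 pc1: +2 =2
r3=11 pc2: +4 =6
r4=100 pc1: +2 =8
r5=101 pc2: +4 =12
r6=110 pc2: +4 =16
r7=111 pc3: +8 =24
r8=1000 pc1: +2 =26
r9=1001 pc2: +4 =30
r10=1010 pc2: +4 =34
r11=1011 pc3: +8 =42
r12=1100 pc2: +4 =46
r13=1101 pc3: +8 =54
r14=1110 pc3: +8 =62
r15=1111 pc4: +16 =78
r16=10000 pc1: +2 =80
r17=10001 pc2: +4 =84
r18=10010 pc2: +4 =88
r19=10011 pc3: +8 =96
r20=10100 pc2: +4 =100
r21=10101 pc3: +8 =108
r22=10110 pc3: +8 =116
r23=10111 pc4: +16 =132
r24=11000 pc2: +4 =136
r25=11001 pc3: +8 =144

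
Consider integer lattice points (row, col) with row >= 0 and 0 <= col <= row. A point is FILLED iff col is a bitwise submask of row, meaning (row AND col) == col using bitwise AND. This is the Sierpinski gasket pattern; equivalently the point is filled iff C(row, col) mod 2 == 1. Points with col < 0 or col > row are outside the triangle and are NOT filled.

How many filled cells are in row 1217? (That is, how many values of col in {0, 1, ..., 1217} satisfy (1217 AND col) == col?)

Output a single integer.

Answer: 16

Derivation:
1217 in binary = 10011000001
popcount(1217) = number of 1-bits in 10011000001 = 4
A col c satisfies (1217 AND c) == c iff every set bit of c is also set in 1217; each of the 4 set bits of 1217 can independently be on or off in c.
count = 2^4 = 16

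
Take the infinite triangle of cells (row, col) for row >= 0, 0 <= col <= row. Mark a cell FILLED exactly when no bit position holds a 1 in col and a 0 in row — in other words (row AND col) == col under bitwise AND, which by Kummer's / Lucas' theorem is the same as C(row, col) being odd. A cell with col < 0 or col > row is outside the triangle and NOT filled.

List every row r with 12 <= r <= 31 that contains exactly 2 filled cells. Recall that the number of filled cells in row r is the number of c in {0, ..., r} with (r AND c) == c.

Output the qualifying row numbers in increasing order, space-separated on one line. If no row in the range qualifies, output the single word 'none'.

Row r has 2^popcount(r) filled cells, so we need popcount(r) = log2(2) = 1.
Scan r = 12..31 and keep those with exactly 1 one-bits:
r=12=1100 popcount=2 -> skip
r=13=1101 popcount=3 -> skip
r=14=1110 popcount=3 -> skip
r=15=1111 popcount=4 -> skip
r=16=10000 popcount=1 -> KEEP
r=17=10001 popcount=2 -> skip
r=18=10010 popcount=2 -> skip
r=19=10011 popcount=3 -> skip
r=20=10100 popcount=2 -> skip
r=21=10101 popcount=3 -> skip
r=22=10110 popcount=3 -> skip
r=23=10111 popcount=4 -> skip
r=24=11000 popcount=2 -> skip
r=25=11001 popcount=3 -> skip
r=26=11010 popcount=3 -> skip
r=27=11011 popcount=4 -> skip
r=28=11100 popcount=3 -> skip
r=29=11101 popcount=4 -> skip
r=30=11110 popcount=4 -> skip
r=31=11111 popcount=5 -> skip
Kept rows: 16

Answer: 16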